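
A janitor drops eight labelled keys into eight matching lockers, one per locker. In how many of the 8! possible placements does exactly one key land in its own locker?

14832

Pick the single fixed position: C(8,1) = 8 ways.
The remaining 7 must be deranged: !7 = 1854.
Total: 8 × 1854 = 14832.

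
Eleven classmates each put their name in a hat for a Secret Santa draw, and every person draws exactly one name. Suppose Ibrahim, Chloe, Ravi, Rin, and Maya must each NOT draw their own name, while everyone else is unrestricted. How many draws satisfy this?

Inclusion-exclusion on the 5 forbidden self-matches:
Σ_{j=0}^{5} (-1)^j C(5,j)(11-j)!
= C(5,0)·11! - C(5,1)·10! + C(5,2)·9! - C(5,3)·8! + C(5,4)·7! - C(5,5)·6!
= 39916800 - 18144000 + 3628800 - 403200 + 25200 - 720
= 25022880

25022880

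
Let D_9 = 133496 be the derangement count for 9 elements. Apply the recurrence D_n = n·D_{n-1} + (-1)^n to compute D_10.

1334961

D_10 = 10·133496 + 1 = 1334961.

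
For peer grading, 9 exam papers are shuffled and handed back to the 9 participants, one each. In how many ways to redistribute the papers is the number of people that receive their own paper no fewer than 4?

6883

Sum C(9,i)·!(9-i) for i = 4..9:
  i=4: C(9,4)·!5 = 126·44 = 5544
  i=5: C(9,5)·!4 = 126·9 = 1134
  i=6: C(9,6)·!3 = 84·2 = 168
  i=7: C(9,7)·!2 = 36·1 = 36
  i=8: C(9,8)·!1 = 9·0 = 0
  i=9: C(9,9)·!0 = 1·1 = 1
Total = 6883.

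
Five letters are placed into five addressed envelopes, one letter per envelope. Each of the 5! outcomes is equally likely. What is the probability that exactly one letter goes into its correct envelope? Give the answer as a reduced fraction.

3/8

Favorable outcomes: C(5,1)·!4 = 5·9 = 45.
Total outcomes: 5! = 120.
Probability = 45/120 = 3/8.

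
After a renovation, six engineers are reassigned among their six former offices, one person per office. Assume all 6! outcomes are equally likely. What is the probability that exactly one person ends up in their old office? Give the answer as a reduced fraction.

11/30

Favorable outcomes: C(6,1)·!5 = 6·44 = 264.
Total outcomes: 6! = 720.
Probability = 264/720 = 11/30.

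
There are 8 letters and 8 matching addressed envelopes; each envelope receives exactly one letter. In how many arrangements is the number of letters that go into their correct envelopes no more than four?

# with exactly i fixed is C(8,i)·!(8-i); sum over i=0..4:
  i=0: C(8,0)·!8 = 1·14833 = 14833
  i=1: C(8,1)·!7 = 8·1854 = 14832
  i=2: C(8,2)·!6 = 28·265 = 7420
  i=3: C(8,3)·!5 = 56·44 = 2464
  i=4: C(8,4)·!4 = 70·9 = 630
Total = 40179.

40179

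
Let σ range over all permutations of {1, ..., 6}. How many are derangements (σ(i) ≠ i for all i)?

265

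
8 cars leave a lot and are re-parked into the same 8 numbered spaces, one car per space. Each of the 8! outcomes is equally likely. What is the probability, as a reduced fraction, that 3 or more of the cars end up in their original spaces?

Favorable outcomes: Σ_{i≥3} C(8,i)·!(8-i) = 56·44 + 70·9 + 56·2 + 28·1 + 8·0 + 1·1 = 3235.
Total outcomes: 8! = 40320.
Probability = 3235/40320 = 647/8064.

647/8064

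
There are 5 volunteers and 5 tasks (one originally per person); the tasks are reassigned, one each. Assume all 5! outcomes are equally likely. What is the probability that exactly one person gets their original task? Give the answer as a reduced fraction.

3/8

Favorable outcomes: C(5,1)·!4 = 5·9 = 45.
Total outcomes: 5! = 120.
Probability = 45/120 = 3/8.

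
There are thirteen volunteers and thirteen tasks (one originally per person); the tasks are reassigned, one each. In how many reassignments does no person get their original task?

The number of derangements of 13 is !13 = Σ_{k=0}^{13} (-1)^k·13!/k!
= 13! - 13!/1! + 13!/2! - 13!/3! + 13!/4! - 13!/5! + 13!/6! - 13!/7! + 13!/8! - 13!/9! + 13!/10! - 13!/11! + 13!/12! - 13!/13!
= 6227020800 - 6227020800 + 3113510400 - 1037836800 + 259459200 - 51891840 + 8648640 - 1235520 + 154440 - 17160 + 1716 - 156 + 13 - 1
= 2290792932

2290792932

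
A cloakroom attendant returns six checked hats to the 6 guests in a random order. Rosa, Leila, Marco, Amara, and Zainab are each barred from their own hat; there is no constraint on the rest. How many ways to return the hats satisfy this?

309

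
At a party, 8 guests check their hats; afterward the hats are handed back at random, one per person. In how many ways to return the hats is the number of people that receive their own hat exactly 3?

2464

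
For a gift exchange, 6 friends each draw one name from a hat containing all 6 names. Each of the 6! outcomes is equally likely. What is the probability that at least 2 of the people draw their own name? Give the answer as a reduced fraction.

191/720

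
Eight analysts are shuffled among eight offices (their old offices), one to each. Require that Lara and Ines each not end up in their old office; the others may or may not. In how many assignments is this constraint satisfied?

Let A_j be the event that the j-th constrained one is fixed. By inclusion-exclusion over the 2 events:
Σ_{j=0}^{2} (-1)^j C(2,j)(8-j)!
= C(2,0)·8! - C(2,1)·7! + C(2,2)·6!
= 40320 - 10080 + 720
= 30960

30960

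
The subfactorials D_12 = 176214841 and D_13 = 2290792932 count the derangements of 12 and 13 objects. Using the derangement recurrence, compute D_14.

32071101049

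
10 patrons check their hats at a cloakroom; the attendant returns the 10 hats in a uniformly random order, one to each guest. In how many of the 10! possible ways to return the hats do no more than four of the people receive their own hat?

Sum C(10,i)·!(10-i) for i = 0..4:
  i=0: C(10,0)·!10 = 1·1334961 = 1334961
  i=1: C(10,1)·!9 = 10·133496 = 1334960
  i=2: C(10,2)·!8 = 45·14833 = 667485
  i=3: C(10,3)·!7 = 120·1854 = 222480
  i=4: C(10,4)·!6 = 210·265 = 55650
Total = 3615536.

3615536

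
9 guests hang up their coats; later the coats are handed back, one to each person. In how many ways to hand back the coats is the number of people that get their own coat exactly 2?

66744

Choose which 2 of the 9 are fixed: C(9,2) = 36.
The other 7 form a derangement: !7 = 1854.
Total: 36 × 1854 = 66744.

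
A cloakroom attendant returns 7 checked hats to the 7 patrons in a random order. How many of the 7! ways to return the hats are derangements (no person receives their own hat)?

Recurrence: !7 = 7·!6 + (-1)^7.
!7 = 7·265 - 1 = 1854

1854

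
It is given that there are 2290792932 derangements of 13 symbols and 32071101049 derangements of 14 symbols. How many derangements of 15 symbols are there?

D_15 = (15-1)·(D_14 + D_13) = 14·(32071101049 + 2290792932) = 14·34361893981 = 481066515734.

481066515734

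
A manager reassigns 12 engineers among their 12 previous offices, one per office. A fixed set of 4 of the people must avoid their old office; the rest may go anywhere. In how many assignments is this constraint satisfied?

Inclusion-exclusion on the 4 forbidden self-matches:
Σ_{j=0}^{4} (-1)^j C(4,j)(12-j)!
= C(4,0)·12! - C(4,1)·11! + C(4,2)·10! - C(4,3)·9! + C(4,4)·8!
= 479001600 - 159667200 + 21772800 - 1451520 + 40320
= 339696000

339696000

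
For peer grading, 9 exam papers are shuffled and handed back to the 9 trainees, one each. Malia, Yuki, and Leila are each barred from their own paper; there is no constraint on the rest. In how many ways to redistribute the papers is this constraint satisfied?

Let A_j be the event that the j-th constrained one is fixed. By inclusion-exclusion over the 3 events:
Σ_{j=0}^{3} (-1)^j C(3,j)(9-j)!
= C(3,0)·9! - C(3,1)·8! + C(3,2)·7! - C(3,3)·6!
= 362880 - 120960 + 15120 - 720
= 256320

256320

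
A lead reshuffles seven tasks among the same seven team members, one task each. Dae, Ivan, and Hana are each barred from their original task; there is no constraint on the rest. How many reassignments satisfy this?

3216

Let A_j be the event that the j-th constrained one is fixed. By inclusion-exclusion over the 3 events:
Σ_{j=0}^{3} (-1)^j C(3,j)(7-j)!
= C(3,0)·7! - C(3,1)·6! + C(3,2)·5! - C(3,3)·4!
= 5040 - 2160 + 360 - 24
= 3216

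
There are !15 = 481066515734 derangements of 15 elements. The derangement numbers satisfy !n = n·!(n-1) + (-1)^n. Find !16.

7697064251745

!16 = 16·481066515734 + 1 = 7697064251745.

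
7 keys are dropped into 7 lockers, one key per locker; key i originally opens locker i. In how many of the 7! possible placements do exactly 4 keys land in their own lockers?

Pick the 4 fixed positions: C(7,4) = 35 ways.
The other 3 form a derangement: !3 = 2.
Total: 35 × 2 = 70.

70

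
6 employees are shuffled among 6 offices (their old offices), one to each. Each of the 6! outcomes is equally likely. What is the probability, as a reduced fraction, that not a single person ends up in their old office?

53/144

Favorable outcomes: !6 = 265.
Total outcomes: 6! = 720.
Probability = 265/720 = 53/144.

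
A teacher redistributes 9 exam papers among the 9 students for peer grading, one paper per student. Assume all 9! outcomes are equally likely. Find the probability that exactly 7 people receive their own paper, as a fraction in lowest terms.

Favorable outcomes: C(9,7)·!2 = 36·1 = 36.
Total outcomes: 9! = 362880.
Probability = 36/362880 = 1/10080.

1/10080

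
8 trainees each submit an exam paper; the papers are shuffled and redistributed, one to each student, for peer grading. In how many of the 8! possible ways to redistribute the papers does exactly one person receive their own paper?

Choose which one of the 8 is fixed: C(8,1) = 8.
The other 7 form a derangement: !7 = 1854.
Total: 8 × 1854 = 14832.

14832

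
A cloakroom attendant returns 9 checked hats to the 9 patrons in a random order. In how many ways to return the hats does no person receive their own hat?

133496

Recurrence: !9 = 8·(!8 + !7).
!9 = 8·(14833 + 1854) = 8·16687 = 133496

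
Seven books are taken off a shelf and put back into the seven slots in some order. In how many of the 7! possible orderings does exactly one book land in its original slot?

1855

Choose which one of the 7 is fixed: C(7,1) = 7.
The other 6 form a derangement: !6 = 265.
Total: 7 × 265 = 1855.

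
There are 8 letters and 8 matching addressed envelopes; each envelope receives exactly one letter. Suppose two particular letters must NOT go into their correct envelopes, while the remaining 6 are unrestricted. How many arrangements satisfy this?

30960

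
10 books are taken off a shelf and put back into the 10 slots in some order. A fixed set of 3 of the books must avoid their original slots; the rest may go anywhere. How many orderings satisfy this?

Inclusion-exclusion on the 3 forbidden self-matches:
Σ_{j=0}^{3} (-1)^j C(3,j)(10-j)!
= C(3,0)·10! - C(3,1)·9! + C(3,2)·8! - C(3,3)·7!
= 3628800 - 1088640 + 120960 - 5040
= 2656080

2656080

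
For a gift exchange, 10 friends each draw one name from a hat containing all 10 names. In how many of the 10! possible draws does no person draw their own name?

1334961

Use !n = (n-1)(!(n-1) + !(n-2)).
!10 = 9·(133496 + 14833) = 9·148329 = 1334961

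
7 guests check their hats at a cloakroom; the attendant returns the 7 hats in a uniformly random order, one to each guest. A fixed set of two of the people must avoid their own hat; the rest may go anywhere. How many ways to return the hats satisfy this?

Let A_j be the event that the j-th constrained one is fixed. By inclusion-exclusion over the 2 events:
Σ_{j=0}^{2} (-1)^j C(2,j)(7-j)!
= C(2,0)·7! - C(2,1)·6! + C(2,2)·5!
= 5040 - 1440 + 120
= 3720

3720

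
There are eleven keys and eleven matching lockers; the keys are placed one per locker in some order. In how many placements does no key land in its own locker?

By inclusion-exclusion, !11 = Σ (-1)^k · 11!/k! for k=0..11
= 11! - 11!/1! + 11!/2! - 11!/3! + 11!/4! - 11!/5! + 11!/6! - 11!/7! + 11!/8! - 11!/9! + 11!/10! - 11!/11!
= 39916800 - 39916800 + 19958400 - 6652800 + 1663200 - 332640 + 55440 - 7920 + 990 - 110 + 11 - 1
= 14684570

14684570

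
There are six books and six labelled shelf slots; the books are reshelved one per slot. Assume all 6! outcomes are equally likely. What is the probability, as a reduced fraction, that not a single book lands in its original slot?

Favorable outcomes: !6 = 265.
Total outcomes: 6! = 720.
Probability = 265/720 = 53/144.

53/144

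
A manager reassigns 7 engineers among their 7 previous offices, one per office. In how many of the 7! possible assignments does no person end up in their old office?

!7 = 7! · Σ_{k=0}^{7} (-1)^k/k!
= 7! - 7!/1! + 7!/2! - 7!/3! + 7!/4! - 7!/5! + 7!/6! - 7!/7!
= 5040 - 5040 + 2520 - 840 + 210 - 42 + 7 - 1
= 1854

1854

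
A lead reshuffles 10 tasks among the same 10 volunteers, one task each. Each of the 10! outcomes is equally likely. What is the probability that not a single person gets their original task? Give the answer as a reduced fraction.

16481/44800

Favorable outcomes: !10 = 1334961.
Total outcomes: 10! = 3628800.
Probability = 1334961/3628800 = 16481/44800.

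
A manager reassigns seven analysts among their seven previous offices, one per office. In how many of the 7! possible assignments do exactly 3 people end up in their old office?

315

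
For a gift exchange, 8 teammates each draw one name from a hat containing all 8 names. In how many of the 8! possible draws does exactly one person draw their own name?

14832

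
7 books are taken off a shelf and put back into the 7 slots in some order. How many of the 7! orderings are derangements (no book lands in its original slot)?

1854

Recurrence: !7 = 7·!6 + (-1)^7.
!7 = 7·265 - 1 = 1854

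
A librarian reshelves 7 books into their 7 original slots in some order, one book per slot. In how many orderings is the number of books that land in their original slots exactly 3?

315

Choose which 3 of the 7 are fixed: C(7,3) = 35.
The other 4 form a derangement: !4 = 9.
Total: 35 × 9 = 315.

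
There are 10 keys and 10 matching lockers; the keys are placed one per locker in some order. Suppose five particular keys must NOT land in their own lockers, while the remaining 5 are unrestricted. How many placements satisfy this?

Inclusion-exclusion on the 5 forbidden self-matches:
Σ_{j=0}^{5} (-1)^j C(5,j)(10-j)!
= C(5,0)·10! - C(5,1)·9! + C(5,2)·8! - C(5,3)·7! + C(5,4)·6! - C(5,5)·5!
= 3628800 - 1814400 + 403200 - 50400 + 3600 - 120
= 2170680

2170680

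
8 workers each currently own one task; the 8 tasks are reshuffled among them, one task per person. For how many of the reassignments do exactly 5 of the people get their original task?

112

Pick the 5 fixed positions: C(8,5) = 56 ways.
The remaining 3 must be deranged: !3 = 2.
Total: 56 × 2 = 112.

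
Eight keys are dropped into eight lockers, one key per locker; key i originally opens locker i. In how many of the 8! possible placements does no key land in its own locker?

14833

By inclusion-exclusion, !8 = Σ (-1)^k · 8!/k! for k=0..8
= 8! - 8!/1! + 8!/2! - 8!/3! + 8!/4! - 8!/5! + 8!/6! - 8!/7! + 8!/8!
= 40320 - 40320 + 20160 - 6720 + 1680 - 336 + 56 - 8 + 1
= 14833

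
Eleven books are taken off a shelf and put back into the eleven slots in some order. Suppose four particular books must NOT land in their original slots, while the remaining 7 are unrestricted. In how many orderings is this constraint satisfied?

27422640

Let A_j be the event that the j-th constrained one is fixed. By inclusion-exclusion over the 4 events:
Σ_{j=0}^{4} (-1)^j C(4,j)(11-j)!
= C(4,0)·11! - C(4,1)·10! + C(4,2)·9! - C(4,3)·8! + C(4,4)·7!
= 39916800 - 14515200 + 2177280 - 161280 + 5040
= 27422640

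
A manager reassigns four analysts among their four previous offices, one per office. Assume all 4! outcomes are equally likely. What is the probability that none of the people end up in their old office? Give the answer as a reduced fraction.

3/8

Favorable outcomes: !4 = 9.
Total outcomes: 4! = 24.
Probability = 9/24 = 3/8.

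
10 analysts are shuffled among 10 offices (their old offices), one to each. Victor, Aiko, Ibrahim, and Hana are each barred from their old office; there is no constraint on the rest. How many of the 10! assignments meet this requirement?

2399760

Let A_j be the event that the j-th constrained one is fixed. By inclusion-exclusion over the 4 events:
Σ_{j=0}^{4} (-1)^j C(4,j)(10-j)!
= C(4,0)·10! - C(4,1)·9! + C(4,2)·8! - C(4,3)·7! + C(4,4)·6!
= 3628800 - 1451520 + 241920 - 20160 + 720
= 2399760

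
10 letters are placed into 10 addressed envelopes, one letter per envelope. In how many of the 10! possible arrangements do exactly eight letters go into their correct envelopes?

45

Choose which 8 of the 10 are fixed: C(10,8) = 45.
The remaining 2 must be deranged: !2 = 1.
Total: 45 × 1 = 45.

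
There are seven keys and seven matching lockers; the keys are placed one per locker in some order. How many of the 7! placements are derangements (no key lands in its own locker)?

Use !n = n·!(n-1) + (-1)^n.
!7 = 7·265 - 1 = 1854

1854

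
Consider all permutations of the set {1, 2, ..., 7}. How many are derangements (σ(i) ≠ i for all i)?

1854

!7 is the nearest integer to 7!/e.
7! = 5040, and 5040/e ≈ 1854.11, so !7 = 1854.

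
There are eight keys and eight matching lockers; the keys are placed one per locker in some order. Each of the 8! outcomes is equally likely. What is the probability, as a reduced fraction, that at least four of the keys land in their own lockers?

Favorable outcomes: Σ_{i≥4} C(8,i)·!(8-i) = 70·9 + 56·2 + 28·1 + 8·0 + 1·1 = 771.
Total outcomes: 8! = 40320.
Probability = 771/40320 = 257/13440.

257/13440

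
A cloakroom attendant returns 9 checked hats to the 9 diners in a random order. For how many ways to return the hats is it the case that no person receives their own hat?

The number of derangements of 9 is !9 = Σ_{k=0}^{9} (-1)^k·9!/k!
= 9! - 9!/1! + 9!/2! - 9!/3! + 9!/4! - 9!/5! + 9!/6! - 9!/7! + 9!/8! - 9!/9!
= 362880 - 362880 + 181440 - 60480 + 15120 - 3024 + 504 - 72 + 9 - 1
= 133496

133496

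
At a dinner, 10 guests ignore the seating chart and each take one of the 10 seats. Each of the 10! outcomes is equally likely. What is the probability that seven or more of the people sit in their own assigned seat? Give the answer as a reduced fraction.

143/1814400

Favorable outcomes: Σ_{i≥7} C(10,i)·!(10-i) = 120·2 + 45·1 + 10·0 + 1·1 = 286.
Total outcomes: 10! = 3628800.
Probability = 286/3628800 = 143/1814400.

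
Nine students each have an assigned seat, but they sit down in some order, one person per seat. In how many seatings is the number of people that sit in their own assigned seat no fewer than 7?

37

Sum C(9,i)·!(9-i) for i = 7..9:
  i=7: C(9,7)·!2 = 36·1 = 36
  i=8: C(9,8)·!1 = 9·0 = 0
  i=9: C(9,9)·!0 = 1·1 = 1
Total = 37.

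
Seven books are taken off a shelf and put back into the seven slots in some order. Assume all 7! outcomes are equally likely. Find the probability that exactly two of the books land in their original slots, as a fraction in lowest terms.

11/60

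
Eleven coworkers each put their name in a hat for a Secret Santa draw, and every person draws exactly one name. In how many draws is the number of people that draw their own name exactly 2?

7342280

Choose which 2 of the 11 are fixed: C(11,2) = 55.
The remaining 9 must be deranged: !9 = 133496.
Total: 55 × 133496 = 7342280.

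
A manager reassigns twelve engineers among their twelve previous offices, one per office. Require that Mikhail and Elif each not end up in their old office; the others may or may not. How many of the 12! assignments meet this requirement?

402796800

Let A_j be the event that the j-th constrained one is fixed. By inclusion-exclusion over the 2 events:
Σ_{j=0}^{2} (-1)^j C(2,j)(12-j)!
= C(2,0)·12! - C(2,1)·11! + C(2,2)·10!
= 479001600 - 79833600 + 3628800
= 402796800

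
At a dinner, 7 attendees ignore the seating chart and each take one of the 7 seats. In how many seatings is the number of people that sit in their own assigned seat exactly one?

1855

Choose which one of the 7 is fixed: C(7,1) = 7.
The other 6 form a derangement: !6 = 265.
Total: 7 × 265 = 1855.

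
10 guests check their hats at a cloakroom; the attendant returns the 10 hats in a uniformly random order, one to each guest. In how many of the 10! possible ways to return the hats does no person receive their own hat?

1334961

!10 is the nearest integer to 10!/e.
10! = 3628800, and 3628800/e ≈ 1334960.92, so !10 = 1334961.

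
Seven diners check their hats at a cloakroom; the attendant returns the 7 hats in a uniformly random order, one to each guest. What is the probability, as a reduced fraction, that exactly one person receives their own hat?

53/144

Favorable outcomes: C(7,1)·!6 = 7·265 = 1855.
Total outcomes: 7! = 5040.
Probability = 1855/5040 = 53/144.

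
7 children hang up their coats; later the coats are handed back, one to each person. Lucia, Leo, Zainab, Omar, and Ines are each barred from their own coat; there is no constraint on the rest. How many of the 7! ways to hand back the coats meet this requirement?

Let A_j be the event that the j-th constrained one is fixed. By inclusion-exclusion over the 5 events:
Σ_{j=0}^{5} (-1)^j C(5,j)(7-j)!
= C(5,0)·7! - C(5,1)·6! + C(5,2)·5! - C(5,3)·4! + C(5,4)·3! - C(5,5)·2!
= 5040 - 3600 + 1200 - 240 + 30 - 2
= 2428

2428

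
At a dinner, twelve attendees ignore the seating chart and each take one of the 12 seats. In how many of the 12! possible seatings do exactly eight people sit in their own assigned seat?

Pick the 8 fixed positions: C(12,8) = 495 ways.
The other 4 form a derangement: !4 = 9.
Total: 495 × 9 = 4455.

4455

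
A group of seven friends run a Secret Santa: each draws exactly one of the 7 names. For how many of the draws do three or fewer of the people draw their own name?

4948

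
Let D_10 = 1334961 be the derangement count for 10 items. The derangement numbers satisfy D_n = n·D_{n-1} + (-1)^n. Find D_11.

14684570

D_11 = 11·1334961 - 1 = 14684570.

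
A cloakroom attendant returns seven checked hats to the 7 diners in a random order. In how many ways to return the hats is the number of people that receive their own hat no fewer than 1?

3186

Sum C(7,i)·!(7-i) for i = 1..7:
  i=1: C(7,1)·!6 = 7·265 = 1855
  i=2: C(7,2)·!5 = 21·44 = 924
  i=3: C(7,3)·!4 = 35·9 = 315
  i=4: C(7,4)·!3 = 35·2 = 70
  i=5: C(7,5)·!2 = 21·1 = 21
  i=6: C(7,6)·!1 = 7·0 = 0
  i=7: C(7,7)·!0 = 1·1 = 1
Total = 3186.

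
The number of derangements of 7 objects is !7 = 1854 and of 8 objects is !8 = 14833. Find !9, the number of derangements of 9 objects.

133496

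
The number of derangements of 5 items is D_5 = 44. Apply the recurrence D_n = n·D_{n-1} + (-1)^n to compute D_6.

D_6 = 6·44 + 1 = 265.

265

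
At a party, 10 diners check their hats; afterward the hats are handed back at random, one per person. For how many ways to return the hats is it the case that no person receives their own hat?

1334961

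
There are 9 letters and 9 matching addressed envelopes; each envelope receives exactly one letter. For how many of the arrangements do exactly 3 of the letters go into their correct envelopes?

Choose which 3 of the 9 are fixed: C(9,3) = 84.
The other 6 form a derangement: !6 = 265.
Total: 84 × 265 = 22260.

22260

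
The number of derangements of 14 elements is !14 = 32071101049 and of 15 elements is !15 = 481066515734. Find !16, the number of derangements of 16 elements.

!16 = (16-1)·(!15 + !14) = 15·(481066515734 + 32071101049) = 15·513137616783 = 7697064251745.

7697064251745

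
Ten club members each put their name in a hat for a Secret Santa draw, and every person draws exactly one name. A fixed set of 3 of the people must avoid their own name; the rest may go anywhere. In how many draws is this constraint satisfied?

Inclusion-exclusion on the 3 forbidden self-matches:
Σ_{j=0}^{3} (-1)^j C(3,j)(10-j)!
= C(3,0)·10! - C(3,1)·9! + C(3,2)·8! - C(3,3)·7!
= 3628800 - 1088640 + 120960 - 5040
= 2656080

2656080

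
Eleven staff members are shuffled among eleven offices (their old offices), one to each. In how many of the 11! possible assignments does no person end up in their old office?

!11 = 11! · Σ_{k=0}^{11} (-1)^k/k!
= 11! - 11!/1! + 11!/2! - 11!/3! + 11!/4! - 11!/5! + 11!/6! - 11!/7! + 11!/8! - 11!/9! + 11!/10! - 11!/11!
= 39916800 - 39916800 + 19958400 - 6652800 + 1663200 - 332640 + 55440 - 7920 + 990 - 110 + 11 - 1
= 14684570

14684570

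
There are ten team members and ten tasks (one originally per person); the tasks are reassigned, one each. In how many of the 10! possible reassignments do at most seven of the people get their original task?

Sum C(10,i)·!(10-i) for i = 0..7:
  i=0: C(10,0)·!10 = 1·1334961 = 1334961
  i=1: C(10,1)·!9 = 10·133496 = 1334960
  i=2: C(10,2)·!8 = 45·14833 = 667485
  i=3: C(10,3)·!7 = 120·1854 = 222480
  i=4: C(10,4)·!6 = 210·265 = 55650
  i=5: C(10,5)·!5 = 252·44 = 11088
  i=6: C(10,6)·!4 = 210·9 = 1890
  i=7: C(10,7)·!3 = 120·2 = 240
Total = 3628754.

3628754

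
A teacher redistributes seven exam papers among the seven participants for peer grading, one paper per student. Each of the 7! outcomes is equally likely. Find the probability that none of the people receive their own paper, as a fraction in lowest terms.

103/280

Favorable outcomes: !7 = 1854.
Total outcomes: 7! = 5040.
Probability = 1854/5040 = 103/280.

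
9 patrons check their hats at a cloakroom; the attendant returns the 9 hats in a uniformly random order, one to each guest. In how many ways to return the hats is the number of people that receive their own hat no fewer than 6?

# with exactly i fixed is C(9,i)·!(9-i); sum over i=6..9:
  i=6: C(9,6)·!3 = 84·2 = 168
  i=7: C(9,7)·!2 = 36·1 = 36
  i=8: C(9,8)·!1 = 9·0 = 0
  i=9: C(9,9)·!0 = 1·1 = 1
Total = 205.

205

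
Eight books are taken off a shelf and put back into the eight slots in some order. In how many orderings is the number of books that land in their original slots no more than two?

Sum C(8,i)·!(8-i) for i = 0..2:
  i=0: C(8,0)·!8 = 1·14833 = 14833
  i=1: C(8,1)·!7 = 8·1854 = 14832
  i=2: C(8,2)·!6 = 28·265 = 7420
Total = 37085.

37085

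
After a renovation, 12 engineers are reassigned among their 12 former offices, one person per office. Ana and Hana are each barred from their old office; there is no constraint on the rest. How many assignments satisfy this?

Let A_j be the event that the j-th constrained one is fixed. By inclusion-exclusion over the 2 events:
Σ_{j=0}^{2} (-1)^j C(2,j)(12-j)!
= C(2,0)·12! - C(2,1)·11! + C(2,2)·10!
= 479001600 - 79833600 + 3628800
= 402796800

402796800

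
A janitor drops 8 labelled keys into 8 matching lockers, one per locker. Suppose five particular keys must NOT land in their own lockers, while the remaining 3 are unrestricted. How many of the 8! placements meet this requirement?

21234

Inclusion-exclusion on the 5 forbidden self-matches:
Σ_{j=0}^{5} (-1)^j C(5,j)(8-j)!
= C(5,0)·8! - C(5,1)·7! + C(5,2)·6! - C(5,3)·5! + C(5,4)·4! - C(5,5)·3!
= 40320 - 25200 + 7200 - 1200 + 120 - 6
= 21234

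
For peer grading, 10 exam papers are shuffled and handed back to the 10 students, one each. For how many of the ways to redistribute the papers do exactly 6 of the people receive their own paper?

1890

Choose which 6 of the 10 are fixed: C(10,6) = 210.
The other 4 form a derangement: !4 = 9.
Total: 210 × 9 = 1890.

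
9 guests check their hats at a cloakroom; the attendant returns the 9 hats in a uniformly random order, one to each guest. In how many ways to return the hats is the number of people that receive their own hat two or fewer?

333737

Sum C(9,i)·!(9-i) for i = 0..2:
  i=0: C(9,0)·!9 = 1·133496 = 133496
  i=1: C(9,1)·!8 = 9·14833 = 133497
  i=2: C(9,2)·!7 = 36·1854 = 66744
Total = 333737.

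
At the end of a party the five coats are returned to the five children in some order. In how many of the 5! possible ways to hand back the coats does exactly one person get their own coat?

45

Pick the single fixed position: C(5,1) = 5 ways.
The remaining 4 must be deranged: !4 = 9.
Total: 5 × 9 = 45.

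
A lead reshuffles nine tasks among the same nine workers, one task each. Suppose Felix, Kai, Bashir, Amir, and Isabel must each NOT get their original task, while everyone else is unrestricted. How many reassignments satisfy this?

205056

Let A_j be the event that the j-th constrained one is fixed. By inclusion-exclusion over the 5 events:
Σ_{j=0}^{5} (-1)^j C(5,j)(9-j)!
= C(5,0)·9! - C(5,1)·8! + C(5,2)·7! - C(5,3)·6! + C(5,4)·5! - C(5,5)·4!
= 362880 - 201600 + 50400 - 7200 + 600 - 24
= 205056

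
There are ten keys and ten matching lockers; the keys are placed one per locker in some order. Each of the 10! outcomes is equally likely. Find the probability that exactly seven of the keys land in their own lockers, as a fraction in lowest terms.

Favorable outcomes: C(10,7)·!3 = 120·2 = 240.
Total outcomes: 10! = 3628800.
Probability = 240/3628800 = 1/15120.

1/15120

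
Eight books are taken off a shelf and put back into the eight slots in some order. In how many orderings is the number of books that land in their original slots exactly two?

Choose which 2 of the 8 are fixed: C(8,2) = 28.
The remaining 6 must be deranged: !6 = 265.
Total: 28 × 265 = 7420.

7420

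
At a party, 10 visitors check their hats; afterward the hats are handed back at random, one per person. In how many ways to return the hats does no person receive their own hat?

1334961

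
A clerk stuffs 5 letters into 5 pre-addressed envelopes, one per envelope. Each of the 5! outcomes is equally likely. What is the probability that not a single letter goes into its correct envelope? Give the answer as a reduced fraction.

Favorable outcomes: !5 = 44.
Total outcomes: 5! = 120.
Probability = 44/120 = 11/30.

11/30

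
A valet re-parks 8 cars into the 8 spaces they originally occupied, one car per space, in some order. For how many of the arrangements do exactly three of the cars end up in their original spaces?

Pick the 3 fixed positions: C(8,3) = 56 ways.
The remaining 5 must be deranged: !5 = 44.
Total: 56 × 44 = 2464.

2464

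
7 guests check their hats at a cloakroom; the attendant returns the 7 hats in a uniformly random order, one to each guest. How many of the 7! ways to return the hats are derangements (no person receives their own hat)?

1854

The number of derangements of 7 is !7 = Σ_{k=0}^{7} (-1)^k·7!/k!
= 7! - 7!/1! + 7!/2! - 7!/3! + 7!/4! - 7!/5! + 7!/6! - 7!/7!
= 5040 - 5040 + 2520 - 840 + 210 - 42 + 7 - 1
= 1854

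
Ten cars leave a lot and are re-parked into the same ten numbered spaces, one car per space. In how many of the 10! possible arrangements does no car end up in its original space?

1334961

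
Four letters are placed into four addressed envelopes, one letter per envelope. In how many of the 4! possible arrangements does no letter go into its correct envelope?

Use !n = (n-1)(!(n-1) + !(n-2)).
!4 = 3·(2 + 1) = 3·3 = 9

9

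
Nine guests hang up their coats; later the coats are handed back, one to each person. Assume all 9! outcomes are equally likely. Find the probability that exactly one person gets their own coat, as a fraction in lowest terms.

Favorable outcomes: C(9,1)·!8 = 9·14833 = 133497.
Total outcomes: 9! = 362880.
Probability = 133497/362880 = 2119/5760.

2119/5760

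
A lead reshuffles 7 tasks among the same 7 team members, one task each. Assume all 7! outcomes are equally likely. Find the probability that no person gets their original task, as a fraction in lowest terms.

103/280

Favorable outcomes: !7 = 1854.
Total outcomes: 7! = 5040.
Probability = 1854/5040 = 103/280.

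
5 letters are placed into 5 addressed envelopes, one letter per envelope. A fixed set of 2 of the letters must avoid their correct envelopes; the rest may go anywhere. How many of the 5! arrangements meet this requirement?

78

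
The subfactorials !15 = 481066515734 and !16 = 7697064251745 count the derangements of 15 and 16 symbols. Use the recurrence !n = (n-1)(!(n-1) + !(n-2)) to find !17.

!17 = (17-1)·(!16 + !15) = 16·(7697064251745 + 481066515734) = 16·8178130767479 = 130850092279664.

130850092279664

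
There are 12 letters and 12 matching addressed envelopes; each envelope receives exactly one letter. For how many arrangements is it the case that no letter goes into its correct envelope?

Recurrence: !12 = 12·!11 + (-1)^12.
!12 = 12·14684570 + 1 = 176214841

176214841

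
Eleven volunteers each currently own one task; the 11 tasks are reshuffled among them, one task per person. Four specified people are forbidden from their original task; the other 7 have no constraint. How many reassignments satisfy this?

Let A_j be the event that the j-th constrained one is fixed. By inclusion-exclusion over the 4 events:
Σ_{j=0}^{4} (-1)^j C(4,j)(11-j)!
= C(4,0)·11! - C(4,1)·10! + C(4,2)·9! - C(4,3)·8! + C(4,4)·7!
= 39916800 - 14515200 + 2177280 - 161280 + 5040
= 27422640

27422640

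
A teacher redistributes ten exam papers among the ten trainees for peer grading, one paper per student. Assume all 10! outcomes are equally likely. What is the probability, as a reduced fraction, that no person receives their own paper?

16481/44800

Favorable outcomes: !10 = 1334961.
Total outcomes: 10! = 3628800.
Probability = 1334961/3628800 = 16481/44800.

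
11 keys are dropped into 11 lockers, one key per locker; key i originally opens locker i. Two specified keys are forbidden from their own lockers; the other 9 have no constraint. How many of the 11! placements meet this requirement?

33022080

Inclusion-exclusion on the 2 forbidden self-matches:
Σ_{j=0}^{2} (-1)^j C(2,j)(11-j)!
= C(2,0)·11! - C(2,1)·10! + C(2,2)·9!
= 39916800 - 7257600 + 362880
= 33022080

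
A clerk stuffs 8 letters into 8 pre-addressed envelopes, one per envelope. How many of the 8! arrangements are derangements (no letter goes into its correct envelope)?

Recurrence: !8 = 8·!7 + (-1)^8.
!8 = 8·1854 + 1 = 14833

14833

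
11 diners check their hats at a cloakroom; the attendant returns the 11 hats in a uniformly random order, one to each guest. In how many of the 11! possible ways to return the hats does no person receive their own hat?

Recurrence: !11 = 10·(!10 + !9).
!11 = 10·(1334961 + 133496) = 10·1468457 = 14684570

14684570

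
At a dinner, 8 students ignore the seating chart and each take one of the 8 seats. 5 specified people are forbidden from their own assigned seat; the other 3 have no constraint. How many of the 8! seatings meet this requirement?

21234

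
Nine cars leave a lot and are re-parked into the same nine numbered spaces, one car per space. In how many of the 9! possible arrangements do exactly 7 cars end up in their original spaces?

Pick the 7 fixed positions: C(9,7) = 36 ways.
The other 2 form a derangement: !2 = 1.
Total: 36 × 1 = 36.

36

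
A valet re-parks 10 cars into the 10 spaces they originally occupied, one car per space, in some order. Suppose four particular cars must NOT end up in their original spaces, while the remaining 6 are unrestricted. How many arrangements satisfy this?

2399760

Inclusion-exclusion on the 4 forbidden self-matches:
Σ_{j=0}^{4} (-1)^j C(4,j)(10-j)!
= C(4,0)·10! - C(4,1)·9! + C(4,2)·8! - C(4,3)·7! + C(4,4)·6!
= 3628800 - 1451520 + 241920 - 20160 + 720
= 2399760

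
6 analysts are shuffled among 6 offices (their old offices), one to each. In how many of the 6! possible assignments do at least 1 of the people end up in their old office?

455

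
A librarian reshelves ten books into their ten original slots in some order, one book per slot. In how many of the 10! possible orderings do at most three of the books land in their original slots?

3559886

Sum C(10,i)·!(10-i) for i = 0..3:
  i=0: C(10,0)·!10 = 1·1334961 = 1334961
  i=1: C(10,1)·!9 = 10·133496 = 1334960
  i=2: C(10,2)·!8 = 45·14833 = 667485
  i=3: C(10,3)·!7 = 120·1854 = 222480
Total = 3559886.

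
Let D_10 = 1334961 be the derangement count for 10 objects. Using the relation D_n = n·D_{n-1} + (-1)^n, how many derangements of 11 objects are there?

D_11 = 11·1334961 - 1 = 14684570.

14684570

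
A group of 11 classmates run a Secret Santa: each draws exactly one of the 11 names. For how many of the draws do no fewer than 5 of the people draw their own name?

146114

# with exactly i fixed is C(11,i)·!(11-i); sum over i=5..11:
  i=5: C(11,5)·!6 = 462·265 = 122430
  i=6: C(11,6)·!5 = 462·44 = 20328
  i=7: C(11,7)·!4 = 330·9 = 2970
  i=8: C(11,8)·!3 = 165·2 = 330
  i=9: C(11,9)·!2 = 55·1 = 55
  i=10: C(11,10)·!1 = 11·0 = 0
  i=11: C(11,11)·!0 = 1·1 = 1
Total = 146114.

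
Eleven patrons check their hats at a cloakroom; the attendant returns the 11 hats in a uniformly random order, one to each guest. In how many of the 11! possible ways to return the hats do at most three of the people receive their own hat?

39158866

# with exactly i fixed is C(11,i)·!(11-i); sum over i=0..3:
  i=0: C(11,0)·!11 = 1·14684570 = 14684570
  i=1: C(11,1)·!10 = 11·1334961 = 14684571
  i=2: C(11,2)·!9 = 55·133496 = 7342280
  i=3: C(11,3)·!8 = 165·14833 = 2447445
Total = 39158866.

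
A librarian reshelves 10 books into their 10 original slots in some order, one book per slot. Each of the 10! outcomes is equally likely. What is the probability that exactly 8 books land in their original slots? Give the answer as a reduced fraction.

1/80640

Favorable outcomes: C(10,8)·!2 = 45·1 = 45.
Total outcomes: 10! = 3628800.
Probability = 45/3628800 = 1/80640.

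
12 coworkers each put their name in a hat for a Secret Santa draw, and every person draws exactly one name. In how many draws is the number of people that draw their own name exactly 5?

Choose which 5 of the 12 are fixed: C(12,5) = 792.
The remaining 7 must be deranged: !7 = 1854.
Total: 792 × 1854 = 1468368.

1468368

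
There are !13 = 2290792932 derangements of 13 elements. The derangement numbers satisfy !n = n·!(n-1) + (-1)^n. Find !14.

!14 = 14·2290792932 + 1 = 32071101049.

32071101049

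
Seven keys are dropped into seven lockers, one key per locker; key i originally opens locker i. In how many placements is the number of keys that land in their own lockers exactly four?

70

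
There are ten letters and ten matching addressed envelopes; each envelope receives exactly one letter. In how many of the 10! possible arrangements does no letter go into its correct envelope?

1334961

Recurrence: !10 = 10·!9 + (-1)^10.
!10 = 10·133496 + 1 = 1334961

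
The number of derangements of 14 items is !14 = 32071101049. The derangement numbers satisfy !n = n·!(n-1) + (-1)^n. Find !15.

481066515734

!15 = 15·32071101049 - 1 = 481066515734.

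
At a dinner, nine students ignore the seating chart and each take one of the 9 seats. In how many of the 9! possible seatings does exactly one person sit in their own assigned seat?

Pick the single fixed position: C(9,1) = 9 ways.
The other 8 form a derangement: !8 = 14833.
Total: 9 × 14833 = 133497.

133497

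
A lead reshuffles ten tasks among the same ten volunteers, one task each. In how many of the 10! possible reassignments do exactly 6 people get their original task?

Pick the 6 fixed positions: C(10,6) = 210 ways.
The remaining 4 must be deranged: !4 = 9.
Total: 210 × 9 = 1890.

1890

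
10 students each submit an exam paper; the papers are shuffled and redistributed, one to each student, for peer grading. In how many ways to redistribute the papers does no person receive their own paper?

1334961

The number of derangements of 10 is !10 = Σ_{k=0}^{10} (-1)^k·10!/k!
= 10! - 10!/1! + 10!/2! - 10!/3! + 10!/4! - 10!/5! + 10!/6! - 10!/7! + 10!/8! - 10!/9! + 10!/10!
= 3628800 - 3628800 + 1814400 - 604800 + 151200 - 30240 + 5040 - 720 + 90 - 10 + 1
= 1334961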